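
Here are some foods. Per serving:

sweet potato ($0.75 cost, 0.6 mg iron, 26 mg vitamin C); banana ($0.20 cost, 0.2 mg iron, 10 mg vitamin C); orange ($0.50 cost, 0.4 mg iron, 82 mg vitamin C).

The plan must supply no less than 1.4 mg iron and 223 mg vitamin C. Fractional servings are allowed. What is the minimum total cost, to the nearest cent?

$1.65

Compare the cost at each extreme point of the feasible region.
sweet potato only: max(1.4/0.6, 223/26) = 8.577 servings → $6.43.
banana only: max(1.4/0.2, 223/10) = 22.3 servings → $4.46.
orange only: max(1.4/0.4, 223/82) = 3.5 servings → $1.75.
sweet potato + banana: intersection lies outside the first quadrant.
sweet potato + orange with both tight: 0.6598 servings and 2.51 servings → $1.75.
banana + orange with both tight: 2.065 servings and 2.468 servings → $1.65.
The minimum over all feasible corners is $1.65.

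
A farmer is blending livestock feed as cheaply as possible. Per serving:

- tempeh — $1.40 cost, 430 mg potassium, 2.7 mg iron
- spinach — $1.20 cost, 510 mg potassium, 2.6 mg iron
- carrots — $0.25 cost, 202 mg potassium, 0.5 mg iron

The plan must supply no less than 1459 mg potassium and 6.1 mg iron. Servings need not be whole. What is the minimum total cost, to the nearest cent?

The cheapest plan sits at a corner of the feasible region — with two constraints it uses at most two foods.
tempeh only: max(1459/430, 6.1/2.7) = 3.393 servings → $4.75.
spinach only: max(1459/510, 6.1/2.6) = 2.861 servings → $3.43.
carrots only: max(1459/202, 6.1/0.5) = 12.2 servings → $3.05.
tempeh + spinach with both targets exact would need a negative amount; discard.
tempeh + carrots with both tight: 1.521 servings and 3.984 servings → $3.13.
spinach + carrots with both tight: 1.86 servings and 2.526 servings → $2.86.
The minimum over all feasible corners is $2.86.

$2.86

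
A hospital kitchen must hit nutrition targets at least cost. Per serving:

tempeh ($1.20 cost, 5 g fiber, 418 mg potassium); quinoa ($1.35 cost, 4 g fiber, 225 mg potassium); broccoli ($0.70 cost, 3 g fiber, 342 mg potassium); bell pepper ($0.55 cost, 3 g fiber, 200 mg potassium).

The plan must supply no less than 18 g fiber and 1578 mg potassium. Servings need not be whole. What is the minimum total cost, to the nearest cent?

tempeh only: max(18/5, 1578/418) = 3.775 servings → $4.53.
quinoa only: max(18/4, 1578/225) = 7.013 servings → $9.47.
broccoli only: max(18/3, 1578/342) = 6 servings → $4.20.
bell pepper only: max(18/3, 1578/200) = 7.89 servings → $4.34.
tempeh + quinoa with both targets exact would need a negative amount; discard.
tempeh + broccoli with both tight: 3.118 servings and 0.8026 servings → $4.30.
tempeh + bell pepper with both targets exact would need a negative amount; discard.
quinoa + broccoli with both tight: 2.052 servings and 3.264 servings → $5.05.
quinoa + bell pepper: the both-tight solution has a negative serving — not a feasible corner.
broccoli + bell pepper with both tight: 2.662 servings and 3.338 servings → $3.70.
The minimum over all feasible corners is $3.70.

$3.70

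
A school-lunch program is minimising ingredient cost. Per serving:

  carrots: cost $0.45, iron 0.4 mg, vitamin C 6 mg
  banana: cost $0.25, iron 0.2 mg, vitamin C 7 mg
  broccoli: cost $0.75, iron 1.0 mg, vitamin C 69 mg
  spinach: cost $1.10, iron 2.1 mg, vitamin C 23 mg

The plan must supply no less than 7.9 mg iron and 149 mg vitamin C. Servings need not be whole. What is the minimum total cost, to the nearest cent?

$4.38

Check every corner: each single food scaled to meet both minima, and each pair solved so both constraints bind.
carrots only: max(7.9/0.4, 149/6) = 24.83 servings → $11.18.
banana only: max(7.9/0.2, 149/7) = 39.5 servings → $9.88.
broccoli only: max(7.9/1.0, 149/69) = 7.9 servings → $5.92.
spinach only: max(7.9/2.1, 149/23) = 6.478 servings → $7.13.
carrots + banana with both tight: 15.94 servings and 7.625 servings → $9.08.
carrots + broccoli with both tight: 18.34 servings and 0.5648 servings → $8.68.
carrots + spinach: intersection lies outside the first quadrant.
banana + broccoli: intersection lies outside the first quadrant.
banana + spinach with both tight: 12.99 servings and 2.525 servings → $6.02.
broccoli + spinach with both tight: 1.076 servings and 3.249 servings → $4.38.
So the least-cost plan costs $4.38.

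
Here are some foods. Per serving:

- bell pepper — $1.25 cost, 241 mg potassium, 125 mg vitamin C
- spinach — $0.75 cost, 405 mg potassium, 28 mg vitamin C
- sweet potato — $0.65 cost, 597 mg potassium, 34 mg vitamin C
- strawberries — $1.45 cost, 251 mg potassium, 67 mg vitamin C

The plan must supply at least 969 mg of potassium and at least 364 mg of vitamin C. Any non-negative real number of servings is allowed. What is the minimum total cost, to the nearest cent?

$3.80

bell pepper only: max(969/241, 364/125) = 4.021 servings → $5.03.
spinach only: max(969/405, 364/28) = 13 servings → $9.75.
sweet potato only: max(969/597, 364/34) = 10.71 servings → $6.96.
strawberries only: max(969/251, 364/67) = 5.433 servings → $7.88.
bell pepper + spinach with both tight: 2.741 servings and 0.7612 servings → $4.00.
bell pepper + sweet potato with both tight: 2.775 servings and 0.5028 servings → $3.80.
bell pepper + strawberries with both tight: 1.736 servings and 2.193 servings → $5.35.
spinach + sweet potato: the both-tight solution has a negative serving — not a feasible corner.
spinach + strawberries with both targets exact would need a negative amount; discard.
sweet potato + strawberries: the both-tight solution has a negative serving — not a feasible corner.
The minimum over all feasible corners is $3.80.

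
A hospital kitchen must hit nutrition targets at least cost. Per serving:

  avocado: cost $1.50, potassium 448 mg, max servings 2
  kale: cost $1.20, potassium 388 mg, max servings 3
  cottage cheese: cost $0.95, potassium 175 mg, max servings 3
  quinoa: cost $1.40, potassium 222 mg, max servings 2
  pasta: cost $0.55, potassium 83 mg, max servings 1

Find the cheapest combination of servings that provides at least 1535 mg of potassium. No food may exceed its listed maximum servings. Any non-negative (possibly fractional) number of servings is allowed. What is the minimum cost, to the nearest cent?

$4.84

Cost per mg of potassium: kale $0.0031, avocado $0.0033, cottage cheese $0.0054, quinoa $0.0063, pasta $0.0066.
Take 3 servings of kale: +1164.0 mg potassium for $3.60 (total $3.60, still need 371.0 mg).
Take 0.8281 servings of avocado: +371.0 mg potassium for $1.24 (total $4.84, still need 0.0 mg).
Filling from the cheapest source first is optimal under one linear minimum: $4.84.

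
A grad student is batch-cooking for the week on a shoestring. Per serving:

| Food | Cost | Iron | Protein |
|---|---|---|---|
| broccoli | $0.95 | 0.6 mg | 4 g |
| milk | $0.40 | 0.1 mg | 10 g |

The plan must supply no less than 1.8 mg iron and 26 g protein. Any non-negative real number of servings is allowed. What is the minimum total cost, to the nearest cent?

$3.21

At the optimum either one food covers both requirements or two foods hit both targets exactly; no other combination can be cheaper.
broccoli only: max(1.8/0.6, 26/4) = 6.5 servings → $6.17.
milk only: max(1.8/0.1, 26/10) = 18 servings → $7.20.
broccoli + milk with both tight: 2.75 servings and 1.5 servings → $3.21.
So the least-cost plan costs $3.21.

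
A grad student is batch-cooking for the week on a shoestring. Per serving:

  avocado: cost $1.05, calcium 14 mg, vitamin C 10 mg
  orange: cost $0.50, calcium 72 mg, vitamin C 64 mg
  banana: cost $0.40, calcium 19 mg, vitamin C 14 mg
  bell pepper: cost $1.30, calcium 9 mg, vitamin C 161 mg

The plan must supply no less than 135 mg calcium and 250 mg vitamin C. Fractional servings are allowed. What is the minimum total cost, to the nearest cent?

$1.95

At the optimum either one food covers both requirements or two foods hit both targets exactly; no other combination can be cheaper.
avocado only: max(135/14, 250/10) = 25 servings → $26.25.
orange only: max(135/72, 250/64) = 3.906 servings → $1.95.
banana only: max(135/19, 250/14) = 17.86 servings → $7.14.
bell pepper only: max(135/9, 250/161) = 15 servings → $19.50.
avocado + orange with both targets exact would need a negative amount; discard.
avocado + banana: the both-tight solution has a negative serving — not a feasible corner.
avocado + bell pepper with both tight: 9.004 servings and 0.9935 servings → $10.75.
orange + banana with both targets exact would need a negative amount; discard.
orange + bell pepper with both tight: 1.769 servings and 0.8497 servings → $1.99.
banana + bell pepper with both tight: 6.643 servings and 0.9751 servings → $3.92.
So the least-cost plan costs $1.95.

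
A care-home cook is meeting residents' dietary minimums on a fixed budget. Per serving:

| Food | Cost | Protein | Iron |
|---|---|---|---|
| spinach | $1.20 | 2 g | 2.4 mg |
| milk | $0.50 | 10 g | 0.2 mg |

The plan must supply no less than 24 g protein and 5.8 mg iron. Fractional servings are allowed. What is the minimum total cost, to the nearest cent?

Minimising a linear cost over {protein ≥ 24, iron ≥ 5.8, servings ≥ 0} — the optimum is at a vertex, using one or two foods.
spinach only: max(24/2, 5.8/2.4) = 12 servings → $14.40.
milk only: max(24/10, 5.8/0.2) = 29 servings → $14.50.
spinach + milk with both tight: 2.254 servings and 1.949 servings → $3.68.
Cheapest feasible corner: $3.68.

$3.68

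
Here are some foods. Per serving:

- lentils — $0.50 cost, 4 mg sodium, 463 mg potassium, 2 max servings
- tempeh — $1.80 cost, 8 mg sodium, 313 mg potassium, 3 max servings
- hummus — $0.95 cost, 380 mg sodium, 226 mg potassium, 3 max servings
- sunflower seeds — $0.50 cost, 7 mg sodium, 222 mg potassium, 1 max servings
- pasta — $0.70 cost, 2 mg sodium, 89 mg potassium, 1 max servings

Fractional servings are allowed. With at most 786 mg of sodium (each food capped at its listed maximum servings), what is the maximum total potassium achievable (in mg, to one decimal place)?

2619.1 mg

Potassium per mg sodium: lentils 115.8, pasta 44.5, tempeh 39.12, sunflower seeds 31.71, hummus 0.5947.
Take 2 servings of lentils: uses 8 mg sodium, +926.0 mg potassium (running total 926.0 mg).
Take 1 serving of pasta: uses 2 mg sodium, +89.0 mg potassium (running total 1015.0 mg).
Take 3 servings of tempeh: uses 24 mg sodium, +939.0 mg potassium (running total 1954.0 mg).
Take 1 serving of sunflower seeds: uses 7 mg sodium, +222.0 mg potassium (running total 2176.0 mg).
Take 1.961 servings of hummus: uses 745 mg sodium, +443.1 mg potassium (running total 2619.1 mg).
Filling greedily by potassium-per-mg sodium is optimal for one linear limit, giving 2619.1 mg.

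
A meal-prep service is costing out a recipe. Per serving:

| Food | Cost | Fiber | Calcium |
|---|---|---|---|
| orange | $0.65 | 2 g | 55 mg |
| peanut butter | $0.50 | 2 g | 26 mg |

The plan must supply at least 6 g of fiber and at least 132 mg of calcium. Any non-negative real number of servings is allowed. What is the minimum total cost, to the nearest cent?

$1.78

Two binding constraints pin down two serving amounts, so the optimal mix uses at most two foods. The candidates are each food alone (scaled to the tighter of fiber/calcium) and each pair with both constraints tight.
orange only: max(6/2, 132/55) = 3 servings → $1.95.
peanut butter only: max(6/2, 132/26) = 5.077 servings → $2.54.
orange + peanut butter with both tight: 1.862 servings and 1.138 servings → $1.78.
Cheapest feasible corner: $1.78.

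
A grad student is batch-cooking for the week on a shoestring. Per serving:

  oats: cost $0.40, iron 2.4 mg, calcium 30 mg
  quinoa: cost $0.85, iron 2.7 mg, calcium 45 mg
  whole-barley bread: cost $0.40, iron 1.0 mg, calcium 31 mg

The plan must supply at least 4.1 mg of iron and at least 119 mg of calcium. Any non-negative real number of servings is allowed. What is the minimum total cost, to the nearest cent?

$1.54

Two binding constraints pin down two serving amounts, so the optimal mix uses at most two foods. The candidates are each food alone (scaled to the tighter of iron/calcium) and each pair with both constraints tight.
oats only: max(4.1/2.4, 119/30) = 3.967 servings → $1.59.
quinoa only: max(4.1/2.7, 119/45) = 2.644 servings → $2.25.
whole-barley bread only: max(4.1/1.0, 119/31) = 4.1 servings → $1.64.
oats + quinoa with both targets exact would need a negative amount; discard.
oats + whole-barley bread with both tight: 0.1824 servings and 3.662 servings → $1.54.
quinoa + whole-barley bread with both tight: 0.2093 servings and 3.535 servings → $1.59.
Cheapest feasible corner: $1.54.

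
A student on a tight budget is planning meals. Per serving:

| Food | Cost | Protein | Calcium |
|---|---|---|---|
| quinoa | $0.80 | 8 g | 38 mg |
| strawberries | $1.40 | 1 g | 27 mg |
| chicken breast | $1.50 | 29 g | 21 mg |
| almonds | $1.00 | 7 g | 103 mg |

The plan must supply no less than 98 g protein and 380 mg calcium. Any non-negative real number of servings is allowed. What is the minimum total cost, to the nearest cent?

At the optimum either one food covers both requirements or two foods hit both targets exactly; no other combination can be cheaper.
quinoa only: max(98/8, 380/38) = 12.25 servings → $9.80.
strawberries only: max(98/1, 380/27) = 98 servings → $137.20.
chicken breast only: max(98/29, 380/21) = 18.1 servings → $27.14.
almonds only: max(98/7, 380/103) = 14 servings → $14.00.
quinoa + strawberries: the both-tight solution has a negative serving — not a feasible corner.
quinoa + chicken breast with both tight: 9.595 servings and 0.7323 servings → $8.77.
quinoa + almonds: the both-tight solution has a negative serving — not a feasible corner.
strawberries + chicken breast with both tight: 11.76 servings and 2.974 servings → $20.93.
strawberries + almonds with both targets exact would need a negative amount; discard.
chicken breast + almonds with both tight: 2.618 servings and 3.156 servings → $7.08.
So the least-cost plan costs $7.08.

$7.08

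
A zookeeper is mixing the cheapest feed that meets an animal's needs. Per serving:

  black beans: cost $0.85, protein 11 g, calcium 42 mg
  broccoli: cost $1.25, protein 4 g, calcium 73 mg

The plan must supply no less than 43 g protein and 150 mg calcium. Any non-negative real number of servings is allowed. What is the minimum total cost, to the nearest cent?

$3.32

black beans only: max(43/11, 150/42) = 3.909 servings → $3.32.
broccoli only: max(43/4, 150/73) = 10.75 servings → $13.44.
black beans + broccoli with both targets exact would need a negative amount; discard.
The minimum over all feasible corners is $3.32.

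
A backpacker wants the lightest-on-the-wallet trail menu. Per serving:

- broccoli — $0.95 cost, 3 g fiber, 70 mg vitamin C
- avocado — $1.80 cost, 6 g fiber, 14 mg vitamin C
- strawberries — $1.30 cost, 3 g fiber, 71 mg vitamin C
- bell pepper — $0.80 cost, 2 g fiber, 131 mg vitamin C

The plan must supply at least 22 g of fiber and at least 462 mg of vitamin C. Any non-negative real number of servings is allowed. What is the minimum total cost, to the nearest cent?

$6.93

Minimising a linear cost over {fiber ≥ 22, vitamin C ≥ 462, servings ≥ 0} — the optimum is at a vertex, using one or two foods.
broccoli only: max(22/3, 462/70) = 7.333 servings → $6.97.
avocado only: max(22/6, 462/14) = 33 servings → $59.40.
strawberries only: max(22/3, 462/71) = 7.333 servings → $9.53.
bell pepper only: max(22/2, 462/131) = 11 servings → $8.80.
broccoli + avocado with both tight: 6.519 servings and 0.4074 servings → $6.93.
broccoli + strawberries: the both-tight solution has a negative serving — not a feasible corner.
broccoli + bell pepper: intersection lies outside the first quadrant.
avocado + strawberries with both tight: 0.4583 servings and 6.417 servings → $9.17.
avocado + bell pepper with both tight: 2.583 servings and 3.251 servings → $7.25.
strawberries + bell pepper: the both-tight solution has a negative serving — not a feasible corner.
Cheapest feasible corner: $6.93.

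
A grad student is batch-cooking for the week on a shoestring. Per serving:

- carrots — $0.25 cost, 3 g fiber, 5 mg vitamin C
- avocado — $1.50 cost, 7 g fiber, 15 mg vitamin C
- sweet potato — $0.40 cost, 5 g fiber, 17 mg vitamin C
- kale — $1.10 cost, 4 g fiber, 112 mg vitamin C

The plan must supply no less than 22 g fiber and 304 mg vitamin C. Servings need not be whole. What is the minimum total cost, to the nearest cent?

$3.58

carrots only: max(22/3, 304/5) = 60.8 servings → $15.20.
avocado only: max(22/7, 304/15) = 20.27 servings → $30.40.
sweet potato only: max(22/5, 304/17) = 17.88 servings → $7.15.
kale only: max(22/4, 304/112) = 5.5 servings → $6.05.
carrots + avocado: the both-tight solution has a negative serving — not a feasible corner.
carrots + sweet potato: intersection lies outside the first quadrant.
carrots + kale with both tight: 3.949 servings and 2.538 servings → $3.78.
avocado + sweet potato: intersection lies outside the first quadrant.
avocado + kale with both tight: 1.724 servings and 2.483 servings → $5.32.
sweet potato + kale with both tight: 2.537 servings and 2.329 servings → $3.58.
Cheapest feasible corner: $3.58.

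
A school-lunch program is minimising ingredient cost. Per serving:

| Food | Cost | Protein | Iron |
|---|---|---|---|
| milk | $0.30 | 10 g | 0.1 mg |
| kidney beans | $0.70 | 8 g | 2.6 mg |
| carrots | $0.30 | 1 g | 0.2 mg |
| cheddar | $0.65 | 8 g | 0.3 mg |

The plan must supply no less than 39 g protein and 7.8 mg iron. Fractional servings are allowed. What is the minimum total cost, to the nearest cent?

$2.52

At the optimum either one food covers both requirements or two foods hit both targets exactly; no other combination can be cheaper.
milk only: max(39/10, 7.8/0.1) = 78 servings → $23.40.
kidney beans only: max(39/8, 7.8/2.6) = 4.875 servings → $3.41.
carrots only: max(39/1, 7.8/0.2) = 39 servings → $11.70.
cheddar only: max(39/8, 7.8/0.3) = 26 servings → $16.90.
milk + kidney beans with both tight: 1.548 servings and 2.94 servings → $2.52.
milk + carrots with both tight: 0 servings and 39 servings → $11.70.
milk + cheddar: intersection lies outside the first quadrant.
kidney beans + carrots with both tight: 0 servings and 39 servings → $11.70.
kidney beans + cheddar with both tight: 2.755 servings and 2.12 servings → $3.31.
carrots + cheddar with both tight: 39 servings and 0 servings → $11.70.
Cheapest feasible corner: $2.52.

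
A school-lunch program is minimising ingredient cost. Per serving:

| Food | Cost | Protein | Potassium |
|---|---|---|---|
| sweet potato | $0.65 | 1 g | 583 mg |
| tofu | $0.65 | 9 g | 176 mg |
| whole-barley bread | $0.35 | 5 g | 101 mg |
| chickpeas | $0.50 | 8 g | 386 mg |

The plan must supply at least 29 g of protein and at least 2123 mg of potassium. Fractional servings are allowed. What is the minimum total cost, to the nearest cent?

Compare the cost at each extreme point of the feasible region.
sweet potato only: max(29/1, 2123/583) = 29 servings → $18.85.
tofu only: max(29/9, 2123/176) = 12.06 servings → $7.84.
whole-barley bread only: max(29/5, 2123/101) = 21.02 servings → $7.36.
chickpeas only: max(29/8, 2123/386) = 5.5 servings → $2.75.
sweet potato + tofu with both tight: 2.761 servings and 2.915 servings → $3.69.
sweet potato + whole-barley bread with both tight: 2.731 servings and 5.254 servings → $3.61.
sweet potato + chickpeas with both tight: 1.353 servings and 3.456 servings → $2.61.
tofu + whole-barley bread: intersection lies outside the first quadrant.
tofu + chickpeas: intersection lies outside the first quadrant.
whole-barley bread + chickpeas with both targets exact would need a negative amount; discard.
So the least-cost plan costs $2.61.

$2.61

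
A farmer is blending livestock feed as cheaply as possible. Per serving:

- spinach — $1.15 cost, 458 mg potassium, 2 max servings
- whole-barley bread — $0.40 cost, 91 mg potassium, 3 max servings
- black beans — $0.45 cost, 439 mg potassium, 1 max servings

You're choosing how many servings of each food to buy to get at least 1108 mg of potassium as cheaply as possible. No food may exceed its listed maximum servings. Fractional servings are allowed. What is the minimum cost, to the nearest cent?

Cost per mg of potassium: black beans $0.0010, spinach $0.0025, whole-barley bread $0.0044.
Take 1 serving of black beans: +439.0 mg potassium for $0.45 (total $0.45, still need 669.0 mg).
Take 1.461 servings of spinach: +669.0 mg potassium for $1.68 (total $2.13, still need 0.0 mg).
Filling from the cheapest source first is optimal under one linear minimum: $2.13.

$2.13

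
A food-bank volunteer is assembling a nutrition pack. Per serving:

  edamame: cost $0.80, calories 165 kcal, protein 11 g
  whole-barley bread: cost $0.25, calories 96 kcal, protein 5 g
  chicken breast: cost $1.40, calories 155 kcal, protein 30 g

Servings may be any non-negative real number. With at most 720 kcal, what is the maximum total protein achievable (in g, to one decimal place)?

139.4 g

Protein per kcal: chicken breast 0.1935, edamame 0.06667, whole-barley bread 0.05208.
With no serving limits, spend the whole calories allowance on chicken breast: 720 kcal / 155 kcal × 30 g = 139.4 g.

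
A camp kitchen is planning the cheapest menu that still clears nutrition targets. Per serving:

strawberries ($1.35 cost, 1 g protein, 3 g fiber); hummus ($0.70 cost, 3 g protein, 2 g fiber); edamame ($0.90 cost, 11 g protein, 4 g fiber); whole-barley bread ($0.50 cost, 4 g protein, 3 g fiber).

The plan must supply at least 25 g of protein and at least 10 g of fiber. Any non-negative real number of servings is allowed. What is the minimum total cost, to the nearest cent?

$2.15

With two linear requirements the optimum uses one or two foods; enumerate the corners.
strawberries only: max(25/1, 10/3) = 25 servings → $33.75.
hummus only: max(25/3, 10/2) = 8.333 servings → $5.83.
edamame only: max(25/11, 10/4) = 2.5 servings → $2.25.
whole-barley bread only: max(25/4, 10/3) = 6.25 servings → $3.12.
strawberries + hummus: the both-tight solution has a negative serving — not a feasible corner.
strawberries + edamame with both tight: 0.3448 servings and 2.241 servings → $2.48.
strawberries + whole-barley bread with both targets exact would need a negative amount; discard.
hummus + edamame with both tight: 1 serving and 2 servings → $2.50.
hummus + whole-barley bread: the both-tight solution has a negative serving — not a feasible corner.
edamame + whole-barley bread with both tight: 2.059 servings and 0.5882 servings → $2.15.
So the least-cost plan costs $2.15.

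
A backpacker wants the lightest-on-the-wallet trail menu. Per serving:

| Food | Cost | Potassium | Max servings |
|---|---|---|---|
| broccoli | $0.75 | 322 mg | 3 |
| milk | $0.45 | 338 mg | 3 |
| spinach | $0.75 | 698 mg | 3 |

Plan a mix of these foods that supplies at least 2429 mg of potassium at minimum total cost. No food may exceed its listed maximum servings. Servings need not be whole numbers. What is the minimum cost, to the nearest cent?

$2.70

Cost per mg of potassium: spinach $0.0011, milk $0.0013, broccoli $0.0023.
Take 3 servings of spinach: +2094.0 mg potassium for $2.25 (total $2.25, still need 335.0 mg).
Take 0.9911 servings of milk: +335.0 mg potassium for $0.45 (total $2.70, still need 0.0 mg).
Greedy by cheapest-per-mg is optimal for a single linear constraint, so the minimum cost is $2.70.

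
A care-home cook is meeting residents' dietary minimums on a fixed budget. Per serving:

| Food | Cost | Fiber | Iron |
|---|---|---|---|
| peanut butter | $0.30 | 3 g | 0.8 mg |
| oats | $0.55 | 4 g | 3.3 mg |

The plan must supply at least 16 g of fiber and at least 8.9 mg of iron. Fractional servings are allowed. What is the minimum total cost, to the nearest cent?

$1.91

At the optimum either one food covers both requirements or two foods hit both targets exactly; no other combination can be cheaper.
peanut butter only: max(16/3, 8.9/0.8) = 11.12 servings → $3.34.
oats only: max(16/4, 8.9/3.3) = 4 servings → $2.20.
peanut butter + oats with both tight: 2.567 servings and 2.075 servings → $1.91.
The minimum over all feasible corners is $1.91.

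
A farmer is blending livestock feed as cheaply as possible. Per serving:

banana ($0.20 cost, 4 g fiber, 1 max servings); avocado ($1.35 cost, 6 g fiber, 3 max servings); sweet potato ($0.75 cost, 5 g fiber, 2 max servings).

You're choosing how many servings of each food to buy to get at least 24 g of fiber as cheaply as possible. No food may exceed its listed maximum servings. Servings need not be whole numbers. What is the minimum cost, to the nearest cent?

Cost per g of fiber: banana $0.0500, sweet potato $0.1500, avocado $0.2250.
Take 1 serving of banana: +4.0 g fiber for $0.20 (total $0.20, still need 20.0 g).
Take 2 servings of sweet potato: +10.0 g fiber for $1.50 (total $1.70, still need 10.0 g).
Take 1.667 servings of avocado: +10.0 g fiber for $2.25 (total $3.95, still need 0.0 g).
Filling from the cheapest source first is optimal under one linear minimum: $3.95.

$3.95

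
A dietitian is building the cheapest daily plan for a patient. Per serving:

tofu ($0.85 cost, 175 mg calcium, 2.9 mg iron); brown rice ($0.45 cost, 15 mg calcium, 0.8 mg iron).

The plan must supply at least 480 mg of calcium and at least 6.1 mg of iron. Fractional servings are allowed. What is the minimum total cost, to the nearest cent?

Two binding constraints pin down two serving amounts, so the optimal mix uses at most two foods. The candidates are each food alone (scaled to the tighter of calcium/iron) and each pair with both constraints tight.
tofu only: max(480/175, 6.1/2.9) = 2.743 servings → $2.33.
brown rice only: max(480/15, 6.1/0.8) = 32 servings → $14.40.
tofu + brown rice: the both-tight solution has a negative serving — not a feasible corner.
So the least-cost plan costs $2.33.

$2.33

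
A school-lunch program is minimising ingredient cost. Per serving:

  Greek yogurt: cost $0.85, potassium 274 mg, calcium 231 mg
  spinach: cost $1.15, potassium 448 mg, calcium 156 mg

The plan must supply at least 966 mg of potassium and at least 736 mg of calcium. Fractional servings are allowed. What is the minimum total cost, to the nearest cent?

$2.91

Check every corner: each single food scaled to meet both minima, and each pair solved so both constraints bind.
Greek yogurt only: max(966/274, 736/231) = 3.526 servings → $3.00.
spinach only: max(966/448, 736/156) = 4.718 servings → $5.43.
Greek yogurt + spinach with both tight: 2.947 servings and 0.3536 servings → $2.91.
Cheapest feasible corner: $2.91.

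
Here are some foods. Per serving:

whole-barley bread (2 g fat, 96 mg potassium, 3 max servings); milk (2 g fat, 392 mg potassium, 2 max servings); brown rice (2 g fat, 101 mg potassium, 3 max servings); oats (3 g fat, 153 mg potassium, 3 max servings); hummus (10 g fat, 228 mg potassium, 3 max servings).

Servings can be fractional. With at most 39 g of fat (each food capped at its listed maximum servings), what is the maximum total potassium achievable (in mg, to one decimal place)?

2153.2 mg

Potassium per g fat: milk 196, oats 51, brown rice 50.5, whole-barley bread 48, hummus 22.8.
Take 2 servings of milk: uses 4 g fat, +784.0 mg potassium (running total 784.0 mg).
Take 3 servings of oats: uses 9 g fat, +459.0 mg potassium (running total 1243.0 mg).
Take 3 servings of brown rice: uses 6 g fat, +303.0 mg potassium (running total 1546.0 mg).
Take 3 servings of whole-barley bread: uses 6 g fat, +288.0 mg potassium (running total 1834.0 mg).
Take 1.4 servings of hummus: uses 14 g fat, +319.2 mg potassium (running total 2153.2 mg).
Greedy by best ratio exhausts the fat allowance optimally: 2153.2 mg.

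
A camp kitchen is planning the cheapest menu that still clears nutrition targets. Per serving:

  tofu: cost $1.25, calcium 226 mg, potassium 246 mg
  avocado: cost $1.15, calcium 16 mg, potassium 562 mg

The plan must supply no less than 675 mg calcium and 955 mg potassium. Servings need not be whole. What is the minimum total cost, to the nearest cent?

Compare the cost at each extreme point of the feasible region.
tofu only: max(675/226, 955/246) = 3.882 servings → $4.85.
avocado only: max(675/16, 955/562) = 42.19 servings → $48.52.
tofu + avocado with both tight: 2.958 servings and 0.4045 servings → $4.16.
So the least-cost plan costs $4.16.

$4.16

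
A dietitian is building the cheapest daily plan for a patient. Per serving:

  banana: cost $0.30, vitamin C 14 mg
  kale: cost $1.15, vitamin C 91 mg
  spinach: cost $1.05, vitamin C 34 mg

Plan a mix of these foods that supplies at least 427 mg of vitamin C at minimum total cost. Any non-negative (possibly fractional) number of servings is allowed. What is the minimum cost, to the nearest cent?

Cost per mg of vitamin C: kale $0.0126, banana $0.0214, spinach $0.0309.
With no serving limits, use only kale: 427 mg / 91 mg = 4.692 servings × $1.15 = $5.40.

$5.40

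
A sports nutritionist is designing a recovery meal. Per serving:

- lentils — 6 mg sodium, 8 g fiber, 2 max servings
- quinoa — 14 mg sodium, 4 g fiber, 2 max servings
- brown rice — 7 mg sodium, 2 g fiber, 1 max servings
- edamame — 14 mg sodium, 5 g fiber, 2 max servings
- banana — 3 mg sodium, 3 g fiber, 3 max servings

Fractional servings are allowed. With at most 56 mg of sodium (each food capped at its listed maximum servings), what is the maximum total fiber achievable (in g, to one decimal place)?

Fiber per mg sodium: lentils 1.333, banana 1, edamame 0.3571, quinoa 0.2857, brown rice 0.2857.
Take 2 servings of lentils: uses 12 mg sodium, +16.0 g fiber (running total 16.0 g).
Take 3 servings of banana: uses 9 mg sodium, +9.0 g fiber (running total 25.0 g).
Take 2 servings of edamame: uses 28 mg sodium, +10.0 g fiber (running total 35.0 g).
Take 0.5 servings of quinoa: uses 7 mg sodium, +2.0 g fiber (running total 37.0 g).
Filling greedily by fiber-per-mg sodium is optimal for one linear limit, giving 37.0 g.

37.0 g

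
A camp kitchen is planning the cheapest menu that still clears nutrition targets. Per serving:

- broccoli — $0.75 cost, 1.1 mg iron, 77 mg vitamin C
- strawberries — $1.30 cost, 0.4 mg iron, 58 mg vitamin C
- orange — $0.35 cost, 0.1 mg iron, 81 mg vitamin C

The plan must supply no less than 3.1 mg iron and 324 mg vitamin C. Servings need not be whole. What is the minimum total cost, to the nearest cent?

$2.52

A basic optimal solution has at most two foods positive. Try each food alone and each pair with both targets met exactly.
broccoli only: max(3.1/1.1, 324/77) = 4.208 servings → $3.16.
strawberries only: max(3.1/0.4, 324/58) = 7.75 servings → $10.07.
orange only: max(3.1/0.1, 324/81) = 31 servings → $10.85.
broccoli + strawberries with both tight: 1.521 servings and 3.567 servings → $5.78.
broccoli + orange with both tight: 2.687 servings and 1.446 servings → $2.52.
strawberries + orange: intersection lies outside the first quadrant.
Cheapest feasible corner: $2.52.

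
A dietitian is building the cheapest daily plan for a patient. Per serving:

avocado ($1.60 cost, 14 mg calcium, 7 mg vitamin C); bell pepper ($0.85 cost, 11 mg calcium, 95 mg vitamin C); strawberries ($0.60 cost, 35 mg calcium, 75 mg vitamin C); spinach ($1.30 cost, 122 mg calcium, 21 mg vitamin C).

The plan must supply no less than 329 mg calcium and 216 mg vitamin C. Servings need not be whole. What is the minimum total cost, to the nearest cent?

$4.03

Compare the cost at each extreme point of the feasible region.
avocado only: max(329/14, 216/7) = 30.86 servings → $49.37.
bell pepper only: max(329/11, 216/95) = 29.91 servings → $25.42.
strawberries only: max(329/35, 216/75) = 9.4 servings → $5.64.
spinach only: max(329/122, 216/21) = 10.29 servings → $13.37.
avocado + bell pepper with both tight: 23.05 servings and 0.5754 servings → $37.37.
avocado + strawberries with both tight: 21.26 servings and 0.8957 servings → $34.55.
avocado + spinach: intersection lies outside the first quadrant.
bell pepper + strawberries: intersection lies outside the first quadrant.
bell pepper + spinach with both tight: 1.712 servings and 2.542 servings → $4.76.
strawberries + spinach with both tight: 2.311 servings and 2.034 servings → $4.03.
So the least-cost plan costs $4.03.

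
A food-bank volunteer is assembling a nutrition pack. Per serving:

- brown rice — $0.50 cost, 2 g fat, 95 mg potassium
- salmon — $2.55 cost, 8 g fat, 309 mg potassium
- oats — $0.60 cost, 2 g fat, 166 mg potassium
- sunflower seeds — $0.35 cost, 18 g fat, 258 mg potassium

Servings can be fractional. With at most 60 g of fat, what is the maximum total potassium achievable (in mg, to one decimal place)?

4980.0 mg

Potassium per g fat: oats 83, brown rice 47.5, salmon 38.62, sunflower seeds 14.33.
With no serving limits, spend the whole fat allowance on oats: 60 g / 2 g × 166 mg = 4980.0 mg.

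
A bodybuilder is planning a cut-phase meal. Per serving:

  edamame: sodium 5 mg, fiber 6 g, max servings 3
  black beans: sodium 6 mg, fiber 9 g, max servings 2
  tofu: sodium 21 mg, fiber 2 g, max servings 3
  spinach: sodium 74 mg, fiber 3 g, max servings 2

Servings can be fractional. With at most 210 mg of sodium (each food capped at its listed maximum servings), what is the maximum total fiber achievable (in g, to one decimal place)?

46.9 g

Fiber per mg sodium: black beans 1.5, edamame 1.2, tofu 0.09524, spinach 0.04054.
Take 2 servings of black beans: uses 12 mg sodium, +18.0 g fiber (running total 18.0 g).
Take 3 servings of edamame: uses 15 mg sodium, +18.0 g fiber (running total 36.0 g).
Take 3 servings of tofu: uses 63 mg sodium, +6.0 g fiber (running total 42.0 g).
Take 1.622 servings of spinach: uses 120 mg sodium, +4.9 g fiber (running total 46.9 g).
Greedy by best ratio exhausts the sodium allowance optimally: 46.9 g.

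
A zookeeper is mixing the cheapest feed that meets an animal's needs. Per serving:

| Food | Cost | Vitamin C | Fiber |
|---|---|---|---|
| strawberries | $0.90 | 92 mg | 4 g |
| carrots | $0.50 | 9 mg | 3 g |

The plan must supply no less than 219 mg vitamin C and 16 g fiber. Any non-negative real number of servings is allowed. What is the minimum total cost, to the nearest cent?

With two linear requirements the optimum uses one or two foods; enumerate the corners.
strawberries only: max(219/92, 16/4) = 4 servings → $3.60.
carrots only: max(219/9, 16/3) = 24.33 servings → $12.17.
strawberries + carrots with both tight: 2.138 servings and 2.483 servings → $3.17.
Cheapest feasible corner: $3.17.

$3.17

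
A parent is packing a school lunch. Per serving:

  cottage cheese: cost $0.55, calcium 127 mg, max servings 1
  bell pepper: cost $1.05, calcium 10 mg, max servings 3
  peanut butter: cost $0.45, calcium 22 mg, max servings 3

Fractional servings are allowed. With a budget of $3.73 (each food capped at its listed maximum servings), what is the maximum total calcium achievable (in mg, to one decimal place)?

210.4 mg

Calcium per dollar: cottage cheese 230.9, peanut butter 48.89, bell pepper 9.524.
Take 1 serving of cottage cheese: spends $0.55, +127.0 mg calcium (running total 127.0 mg).
Take 3 servings of peanut butter: spends $1.35, +66.0 mg calcium (running total 193.0 mg).
Take 1.743 servings of bell pepper: spends $1.83, +17.4 mg calcium (running total 210.4 mg).
Greedy by best ratio exhausts the cost allowance optimally: 210.4 mg.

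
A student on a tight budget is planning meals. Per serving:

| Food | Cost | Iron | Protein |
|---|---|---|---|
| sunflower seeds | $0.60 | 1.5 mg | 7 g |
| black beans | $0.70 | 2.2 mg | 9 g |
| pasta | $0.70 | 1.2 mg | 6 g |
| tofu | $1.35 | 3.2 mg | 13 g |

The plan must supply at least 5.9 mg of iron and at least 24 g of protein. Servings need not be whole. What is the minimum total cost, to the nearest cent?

Compare the cost at each extreme point of the feasible region.
sunflower seeds only: max(5.9/1.5, 24/7) = 3.933 servings → $2.36.
black beans only: max(5.9/2.2, 24/9) = 2.682 servings → $1.88.
pasta only: max(5.9/1.2, 24/6) = 4.917 servings → $3.44.
tofu only: max(5.9/3.2, 24/13) = 1.846 servings → $2.49.
sunflower seeds + black beans: intersection lies outside the first quadrant.
sunflower seeds + pasta: intersection lies outside the first quadrant.
sunflower seeds + tofu with both tight: 0.03448 servings and 1.828 servings → $2.49.
black beans + pasta: the both-tight solution has a negative serving — not a feasible corner.
black beans + tofu with both tight: 0.5 servings and 1.5 servings → $2.38.
pasta + tofu with both tight: 0.02778 servings and 1.833 servings → $2.49.
Cheapest feasible corner: $1.88.

$1.88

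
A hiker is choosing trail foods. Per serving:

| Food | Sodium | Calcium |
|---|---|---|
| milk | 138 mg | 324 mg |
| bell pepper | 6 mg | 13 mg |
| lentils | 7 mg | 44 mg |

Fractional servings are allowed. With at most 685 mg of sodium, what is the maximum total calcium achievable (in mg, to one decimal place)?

Calcium per mg sodium: lentils 6.286, milk 2.348, bell pepper 2.167.
With no serving limits, spend the whole sodium allowance on lentils: 685 mg / 7 mg × 44 mg = 4305.7 mg.

4305.7 mg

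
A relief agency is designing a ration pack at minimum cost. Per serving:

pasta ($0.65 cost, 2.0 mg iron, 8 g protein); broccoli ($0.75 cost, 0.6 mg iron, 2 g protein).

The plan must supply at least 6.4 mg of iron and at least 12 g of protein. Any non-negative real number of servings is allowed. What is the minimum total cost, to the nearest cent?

A basic optimal solution has at most two foods positive. Try each food alone and each pair with both targets met exactly.
pasta only: max(6.4/2.0, 12/8) = 3.2 servings → $2.08.
broccoli only: max(6.4/0.6, 12/2) = 10.67 servings → $8.00.
pasta + broccoli: intersection lies outside the first quadrant.
So the least-cost plan costs $2.08.

$2.08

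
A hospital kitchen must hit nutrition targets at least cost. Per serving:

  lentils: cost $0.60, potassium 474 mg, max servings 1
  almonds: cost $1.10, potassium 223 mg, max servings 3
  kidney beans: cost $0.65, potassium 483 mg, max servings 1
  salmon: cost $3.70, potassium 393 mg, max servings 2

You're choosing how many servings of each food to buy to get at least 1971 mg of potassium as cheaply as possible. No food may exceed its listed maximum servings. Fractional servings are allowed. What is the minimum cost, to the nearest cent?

Cost per mg of potassium: lentils $0.0013, kidney beans $0.0013, almonds $0.0049, salmon $0.0094.
Take 1 serving of lentils: +474.0 mg potassium for $0.60 (total $0.60, still need 1497.0 mg).
Take 1 serving of kidney beans: +483.0 mg potassium for $0.65 (total $1.25, still need 1014.0 mg).
Take 3 servings of almonds: +669.0 mg potassium for $3.30 (total $4.55, still need 345.0 mg).
Take 0.8779 servings of salmon: +345.0 mg potassium for $3.25 (total $7.80, still need 0.0 mg).
Greedy by cheapest-per-mg is optimal for a single linear constraint, so the minimum cost is $7.80.

$7.80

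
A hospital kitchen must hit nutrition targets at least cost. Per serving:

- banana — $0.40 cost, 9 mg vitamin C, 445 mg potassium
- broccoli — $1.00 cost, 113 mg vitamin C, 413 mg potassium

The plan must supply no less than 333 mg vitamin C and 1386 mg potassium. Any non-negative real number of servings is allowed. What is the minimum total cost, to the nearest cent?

$3.08

Minimising a linear cost over {vitamin C ≥ 333, potassium ≥ 1386, servings ≥ 0} — the optimum is at a vertex, using one or two foods.
banana only: max(333/9, 1386/445) = 37 servings → $14.80.
broccoli only: max(333/113, 1386/413) = 3.356 servings → $3.36.
banana + broccoli with both tight: 0.4099 servings and 2.914 servings → $3.08.
The minimum over all feasible corners is $3.08.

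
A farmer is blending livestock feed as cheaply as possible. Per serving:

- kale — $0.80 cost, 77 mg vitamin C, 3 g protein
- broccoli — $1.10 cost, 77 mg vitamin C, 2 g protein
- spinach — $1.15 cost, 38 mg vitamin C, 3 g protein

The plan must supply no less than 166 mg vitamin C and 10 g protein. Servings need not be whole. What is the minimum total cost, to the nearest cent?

This is a tiny linear program; its minimum lies at a vertex of the feasible set. List the vertices and price them.
kale only: max(166/77, 10/3) = 3.333 servings → $2.67.
broccoli only: max(166/77, 10/2) = 5 servings → $5.50.
spinach only: max(166/38, 10/3) = 4.368 servings → $5.02.
kale + broccoli: intersection lies outside the first quadrant.
kale + spinach with both tight: 1.009 servings and 2.325 servings → $3.48.
broccoli + spinach with both tight: 0.7613 servings and 2.826 servings → $4.09.
Cheapest feasible corner: $2.67.

$2.67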